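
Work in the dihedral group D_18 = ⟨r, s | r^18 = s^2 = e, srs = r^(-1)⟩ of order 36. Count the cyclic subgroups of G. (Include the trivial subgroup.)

24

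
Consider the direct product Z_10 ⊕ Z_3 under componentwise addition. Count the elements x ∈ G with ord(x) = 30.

8

An element (a,b) has order lcm(ord(a), ord(b)); count pairs with lcm equal to 30.
Enumerating gives 8 such elements.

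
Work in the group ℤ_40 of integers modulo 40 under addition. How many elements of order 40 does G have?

16

In a cyclic group of order 40, the number of elements of order d (for d | 40) is φ(d).
φ(40) = 16.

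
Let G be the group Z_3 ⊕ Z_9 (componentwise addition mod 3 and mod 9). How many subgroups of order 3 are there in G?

|G| = 27 and 3 | 27, so subgroups of order 3 are possible by Lagrange.
The subgroups of order 3 are: {(0,0), (0,3), (0,6)}; {(0,0), (1,0), (2,0)}; {(0,0), (1,3), (2,6)}; {(0,0), (1,6), (2,3)}.
So G has 4 subgroups of order 3.

4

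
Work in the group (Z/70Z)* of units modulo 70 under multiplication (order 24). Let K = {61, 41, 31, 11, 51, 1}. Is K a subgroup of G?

|K| = 6 divides |G| = 24, consistent with Lagrange.
K contains the identity, every element's inverse is in K, and K is closed under ·: it is a subgroup.
In fact K = ⟨61⟩.

Yes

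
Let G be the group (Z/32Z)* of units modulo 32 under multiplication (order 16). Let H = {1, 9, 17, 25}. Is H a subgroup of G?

Yes

|H| = 4 divides |G| = 16, consistent with Lagrange.
H contains the identity, every element's inverse is in H, and H is closed under ·: it is a subgroup.
In fact H = ⟨25⟩.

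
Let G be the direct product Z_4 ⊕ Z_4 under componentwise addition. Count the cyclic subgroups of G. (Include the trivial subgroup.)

A cyclic subgroup of order d is generated by each of its φ(d) elements of order d, so the cyclic subgroups of order d number (#elements of order d)/φ(d).
Cyclic subgroups by order — order 1: 1; order 2: 3; order 4: 6.
Total: 10.

10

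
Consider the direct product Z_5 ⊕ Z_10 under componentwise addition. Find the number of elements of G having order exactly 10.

24

An element (a,b) has order lcm(ord(a), ord(b)); count pairs with lcm equal to 10.
Enumerating gives 24 such elements.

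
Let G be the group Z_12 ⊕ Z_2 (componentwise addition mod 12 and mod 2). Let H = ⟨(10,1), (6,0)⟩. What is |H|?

12

|⟨(10,1)⟩| = 6 and |⟨(6,0)⟩| = 2, so |H| is a multiple of lcm(6, 2) = 6 and divides |G| = 24.
Closing under the operation: H = {(0,0), (0,1), (2,0), (2,1), (4,0), (4,1), (6,0), (6,1), (8,0), (8,1), (10,0), (10,1)}, so |H| = 12.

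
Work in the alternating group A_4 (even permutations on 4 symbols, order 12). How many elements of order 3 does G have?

8

The elements of order 3 are: (2 3 4), (2 4 3), (1 2 3), (1 2 4), (1 3 2), (1 3 4), (1 4 2), (1 4 3).
That's 8.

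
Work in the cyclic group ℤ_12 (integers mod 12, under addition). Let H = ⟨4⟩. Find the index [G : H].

|⟨4⟩| = 3 and |G| = 12.
By Lagrange, [G : H] = |G|/|H| = 12/3 = 4.

4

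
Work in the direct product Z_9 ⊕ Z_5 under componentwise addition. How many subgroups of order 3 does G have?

1

|G| = 45 and 3 | 45, so subgroups of order 3 are possible by Lagrange.
The subgroups of order 3 are: {(0,0), (3,0), (6,0)}.
So G has 1 subgroup of order 3.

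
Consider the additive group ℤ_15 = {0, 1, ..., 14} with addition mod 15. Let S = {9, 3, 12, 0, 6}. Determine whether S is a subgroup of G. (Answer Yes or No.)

|S| = 5 divides |G| = 15, consistent with Lagrange.
S contains the identity, every element's inverse is in S, and S is closed under +: it is a subgroup.
In fact S = ⟨3⟩.

Yes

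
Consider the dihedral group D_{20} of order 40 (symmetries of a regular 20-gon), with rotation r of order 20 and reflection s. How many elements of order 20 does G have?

8

The elements of order 20 are: r, r^3, r^7, r^9, r^11, r^13, r^17, r^19.
That's 8.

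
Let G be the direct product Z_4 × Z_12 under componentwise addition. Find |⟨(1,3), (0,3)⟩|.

16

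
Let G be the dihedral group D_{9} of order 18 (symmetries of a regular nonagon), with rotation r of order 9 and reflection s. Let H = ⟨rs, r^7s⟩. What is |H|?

|⟨rs⟩| = 2 and |⟨r^7s⟩| = 2, so |H| is a multiple of lcm(2, 2) = 2 and divides |G| = 18.
Closing under the operation: H = {e, r^3, r^6, rs, r^4s, r^7s}, so |H| = 6.

6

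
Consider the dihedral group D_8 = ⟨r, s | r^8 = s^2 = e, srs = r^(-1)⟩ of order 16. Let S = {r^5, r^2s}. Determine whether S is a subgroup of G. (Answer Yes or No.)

No

The identity e ∉ S, so S is not a subgroup.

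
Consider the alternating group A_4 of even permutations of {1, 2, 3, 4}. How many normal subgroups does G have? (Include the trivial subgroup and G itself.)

3

G has 10 subgroups. Checking conjugation-invariance by order — order 1: 1/1 normal; order 2: 0/3 normal; order 3: 0/4 normal; order 4: 1/1 normal; order 12: 1/1 normal.
Total normal subgroups: 3.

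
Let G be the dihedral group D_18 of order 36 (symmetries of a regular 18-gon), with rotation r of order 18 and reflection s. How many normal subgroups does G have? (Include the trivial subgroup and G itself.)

G has 45 subgroups. Checking conjugation-invariance by order — order 1: 1/1 normal; order 2: 1/19 normal; order 3: 1/1 normal; order 4: 0/9 normal; order 6: 1/7 normal; order 9: 1/1 normal; order 12: 0/3 normal; order 18: 3/3 normal; order 36: 1/1 normal.
Total normal subgroups: 9.

9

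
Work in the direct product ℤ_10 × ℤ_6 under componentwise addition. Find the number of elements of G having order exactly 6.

An element (a,b) has order lcm(ord(a), ord(b)); count pairs with lcm equal to 6.
Enumerating gives 6 such elements.

6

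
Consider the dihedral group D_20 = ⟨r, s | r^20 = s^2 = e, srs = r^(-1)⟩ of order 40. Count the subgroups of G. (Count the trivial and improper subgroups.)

48

|G| = 40, so by Lagrange every subgroup order divides 40. Divisors: 1, 2, 4, 5, 8, 10, 20, 40.
Subgroups by order — order 1: 1; order 2: 21; order 4: 11; order 5: 1; order 8: 5; order 10: 5; order 20: 3; order 40: 1.
Total: 1 + 21 + 11 + 1 + 5 + 5 + 3 + 1 = 48.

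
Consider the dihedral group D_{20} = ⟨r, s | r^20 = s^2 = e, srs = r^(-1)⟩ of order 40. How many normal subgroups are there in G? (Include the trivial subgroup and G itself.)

9

G has 48 subgroups. Checking conjugation-invariance by order — order 1: 1/1 normal; order 2: 1/21 normal; order 4: 1/11 normal; order 5: 1/1 normal; order 8: 0/5 normal; order 10: 1/5 normal; order 20: 3/3 normal; order 40: 1/1 normal.
Total normal subgroups: 9.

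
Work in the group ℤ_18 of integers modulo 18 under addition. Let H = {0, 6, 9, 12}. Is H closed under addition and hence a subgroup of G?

No

|H| = 4 does not divide |G| = 18, so by Lagrange H is not a subgroup.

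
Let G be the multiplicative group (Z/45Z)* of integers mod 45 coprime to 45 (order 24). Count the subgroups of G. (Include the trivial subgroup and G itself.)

|G| = 24, so by Lagrange every subgroup order divides 24. Divisors: 1, 2, 3, 4, 6, 8, 12, 24.
Subgroups by order — order 1: 1; order 2: 3; order 3: 1; order 4: 3; order 6: 3; order 8: 1; order 12: 3; order 24: 1.
Total: 1 + 3 + 1 + 3 + 3 + 1 + 3 + 1 = 16.

16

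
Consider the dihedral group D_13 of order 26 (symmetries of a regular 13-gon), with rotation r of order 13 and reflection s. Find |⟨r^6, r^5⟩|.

13

|⟨r^6⟩| = 13 and |⟨r^5⟩| = 13, so |H| is a multiple of lcm(13, 13) = 13 and divides |G| = 26.
Closing under the operation: H = {e, r, r^2, r^3, r^4, r^5, r^6, r^7, r^8, r^9, r^10, r^11, r^12}, so |H| = 13.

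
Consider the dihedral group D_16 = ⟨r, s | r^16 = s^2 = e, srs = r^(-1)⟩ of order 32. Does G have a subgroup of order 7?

7 does not divide |G| = 32, so by Lagrange no subgroup of order 7 exists.

No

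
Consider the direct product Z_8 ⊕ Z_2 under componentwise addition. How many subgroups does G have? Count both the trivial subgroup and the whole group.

|G| = 16, so by Lagrange every subgroup order divides 16. Divisors: 1, 2, 4, 8, 16.
Subgroups by order — order 1: 1; order 2: 3; order 4: 3; order 8: 3; order 16: 1.
Total: 1 + 3 + 3 + 3 + 1 = 11.

11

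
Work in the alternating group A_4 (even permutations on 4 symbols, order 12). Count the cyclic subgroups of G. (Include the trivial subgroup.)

A cyclic subgroup of order d is generated by each of its φ(d) elements of order d, so the cyclic subgroups of order d number (#elements of order d)/φ(d).
Cyclic subgroups by order — order 1: 1; order 2: 3; order 3: 4.
Total: 8.

8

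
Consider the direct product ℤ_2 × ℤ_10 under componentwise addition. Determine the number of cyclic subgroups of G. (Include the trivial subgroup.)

A cyclic subgroup of order d is generated by each of its φ(d) elements of order d, so the cyclic subgroups of order d number (#elements of order d)/φ(d).
Cyclic subgroups by order — order 1: 1; order 2: 3; order 5: 1; order 10: 3.
Total: 8.

8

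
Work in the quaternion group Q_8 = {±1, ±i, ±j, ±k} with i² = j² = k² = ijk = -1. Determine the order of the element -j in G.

Computing powers of -j: the smallest k with (-j)^k = e is k = 4.

4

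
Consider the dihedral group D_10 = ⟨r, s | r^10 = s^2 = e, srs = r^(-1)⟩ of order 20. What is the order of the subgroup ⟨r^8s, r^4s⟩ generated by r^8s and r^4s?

|⟨r^8s⟩| = 2 and |⟨r^4s⟩| = 2, so |H| is a multiple of lcm(2, 2) = 2 and divides |G| = 20.
Closing under the operation: H = {e, r^2, r^4, r^6, r^8, s, r^2s, r^4s, r^6s, r^8s}, so |H| = 10.

10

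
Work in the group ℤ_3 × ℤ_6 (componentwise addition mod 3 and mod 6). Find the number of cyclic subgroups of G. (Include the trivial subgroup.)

Each element a generates a cyclic subgroup ⟨a⟩; distinct elements may generate the same one (a cyclic group of order d has φ(d) generators).
Cyclic subgroups by order — order 1: 1; order 2: 1; order 3: 4; order 6: 4.
Total: 10.

10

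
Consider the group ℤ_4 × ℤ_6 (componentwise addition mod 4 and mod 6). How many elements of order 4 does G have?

An element (a,b) has order lcm(ord(a), ord(b)); count pairs with lcm equal to 4.
Enumerating gives 4 such elements.

4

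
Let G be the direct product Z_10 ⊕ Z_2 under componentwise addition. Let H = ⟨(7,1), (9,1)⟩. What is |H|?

|⟨(7,1)⟩| = 10 and |⟨(9,1)⟩| = 10, so |H| is a multiple of lcm(10, 10) = 10 and divides |G| = 20.
Closing under the operation: H = {(0,0), (1,1), (2,0), (3,1), (4,0), (5,1), (6,0), (7,1), (8,0), (9,1)}, so |H| = 10.

10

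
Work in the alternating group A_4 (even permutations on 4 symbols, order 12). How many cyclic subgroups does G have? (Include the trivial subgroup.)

Each element a generates a cyclic subgroup ⟨a⟩; distinct elements may generate the same one (a cyclic group of order d has φ(d) generators).
Cyclic subgroups by order — order 1: 1; order 2: 3; order 3: 4.
Total: 8.

8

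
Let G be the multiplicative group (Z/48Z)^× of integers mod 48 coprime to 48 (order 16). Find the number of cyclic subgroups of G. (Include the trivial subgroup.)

12

A cyclic subgroup of order d is generated by each of its φ(d) elements of order d, so the cyclic subgroups of order d number (#elements of order d)/φ(d).
Cyclic subgroups by order — order 1: 1; order 2: 7; order 4: 4.
Total: 12.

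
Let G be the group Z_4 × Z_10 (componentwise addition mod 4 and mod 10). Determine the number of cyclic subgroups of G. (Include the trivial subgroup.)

Group the elements of G by the cyclic subgroup they generate; each cyclic subgroup of order d accounts for φ(d) elements.
Cyclic subgroups by order — order 1: 1; order 2: 3; order 4: 2; order 5: 1; order 10: 3; order 20: 2.
Total: 12.

12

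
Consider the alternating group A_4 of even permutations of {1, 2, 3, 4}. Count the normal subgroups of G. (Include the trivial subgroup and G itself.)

G has 10 subgroups. Checking conjugation-invariance by order — order 1: 1/1 normal; order 2: 0/3 normal; order 3: 0/4 normal; order 4: 1/1 normal; order 12: 1/1 normal.
Total normal subgroups: 3.

3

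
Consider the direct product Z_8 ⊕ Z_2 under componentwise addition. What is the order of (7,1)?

8

The order of (7,1) in Z_8 × Z_2 is lcm(ord(7) in Z_8, ord(1) in Z_2).
ord(7) = 8 and ord(1) = 2, so |⟨(7,1)⟩| = lcm(8, 2) = 8.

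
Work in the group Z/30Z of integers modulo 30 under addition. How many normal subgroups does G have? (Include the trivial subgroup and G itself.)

G is abelian, so every subgroup is normal.
G has 8 subgroups in total, hence 8 normal subgroups.

8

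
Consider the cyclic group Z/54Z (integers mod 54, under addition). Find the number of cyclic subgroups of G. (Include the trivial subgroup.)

A cyclic subgroup of order d is generated by each of its φ(d) elements of order d, so the cyclic subgroups of order d number (#elements of order d)/φ(d).
Cyclic subgroups by order — order 1: 1; order 2: 1; order 3: 1; order 6: 1; order 9: 1; order 18: 1; order 27: 1; order 54: 1.
Total: 8.

8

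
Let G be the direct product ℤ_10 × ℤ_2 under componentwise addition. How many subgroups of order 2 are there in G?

|G| = 20 and 2 | 20, so subgroups of order 2 are possible by Lagrange.
The subgroups of order 2 are: {(0,0), (0,1)}; {(0,0), (5,0)}; {(0,0), (5,1)}.
So G has 3 subgroups of order 2.

3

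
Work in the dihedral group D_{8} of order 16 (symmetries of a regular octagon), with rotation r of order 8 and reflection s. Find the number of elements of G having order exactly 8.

4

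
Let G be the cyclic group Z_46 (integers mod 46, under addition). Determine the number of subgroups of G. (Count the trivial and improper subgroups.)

4

Subgroups of the cyclic group Z_46 correspond bijectively to divisors of 46.
Divisors of 46: 1, 2, 23, 46.
So Z_46 has 4 subgroups.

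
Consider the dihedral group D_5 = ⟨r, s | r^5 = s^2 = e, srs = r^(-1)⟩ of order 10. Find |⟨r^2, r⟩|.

|⟨r^2⟩| = 5 and |⟨r⟩| = 5, so |H| is a multiple of lcm(5, 5) = 5 and divides |G| = 10.
Closing under the operation: H = {e, r, r^2, r^3, r^4}, so |H| = 5.

5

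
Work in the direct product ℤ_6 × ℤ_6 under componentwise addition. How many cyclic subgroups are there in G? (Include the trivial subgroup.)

20

A cyclic subgroup of order d is generated by each of its φ(d) elements of order d, so the cyclic subgroups of order d number (#elements of order d)/φ(d).
Cyclic subgroups by order — order 1: 1; order 2: 3; order 3: 4; order 6: 12.
Total: 20.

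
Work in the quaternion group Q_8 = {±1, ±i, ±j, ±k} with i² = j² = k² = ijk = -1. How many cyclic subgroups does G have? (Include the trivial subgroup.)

5

Group the elements of G by the cyclic subgroup they generate; each cyclic subgroup of order d accounts for φ(d) elements.
Cyclic subgroups by order — order 1: 1; order 2: 1; order 4: 3.
Total: 5.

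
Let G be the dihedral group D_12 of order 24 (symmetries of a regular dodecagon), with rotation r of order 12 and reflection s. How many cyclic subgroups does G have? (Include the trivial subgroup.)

18

Each element a generates a cyclic subgroup ⟨a⟩; distinct elements may generate the same one (a cyclic group of order d has φ(d) generators).
Cyclic subgroups by order — order 1: 1; order 2: 13; order 3: 1; order 4: 1; order 6: 1; order 12: 1.
Total: 18.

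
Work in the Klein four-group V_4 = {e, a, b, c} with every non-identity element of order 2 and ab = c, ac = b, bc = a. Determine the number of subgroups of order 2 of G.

3

|G| = 4 and 2 | 4, so subgroups of order 2 are possible by Lagrange.
The subgroups of order 2 are: {e, a}; {e, b}; {e, c}.
So G has 3 subgroups of order 2.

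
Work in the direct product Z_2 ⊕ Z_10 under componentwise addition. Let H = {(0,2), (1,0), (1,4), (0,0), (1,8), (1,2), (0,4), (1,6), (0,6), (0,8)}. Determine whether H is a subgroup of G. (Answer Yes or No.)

|H| = 10 divides |G| = 20, consistent with Lagrange.
H contains the identity, every element's inverse is in H, and H is closed under +: it is a subgroup.
In fact H = ⟨(1,2)⟩.

Yes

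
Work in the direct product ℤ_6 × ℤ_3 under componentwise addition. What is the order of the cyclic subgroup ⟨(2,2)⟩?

The order of (2,2) in Z_6 × Z_3 is lcm(ord(2) in Z_6, ord(2) in Z_3).
ord(2) = 3 and ord(2) = 3, so |⟨(2,2)⟩| = lcm(3, 3) = 3.

3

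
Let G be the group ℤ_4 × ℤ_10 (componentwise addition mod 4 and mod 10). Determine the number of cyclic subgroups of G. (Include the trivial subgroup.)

A cyclic subgroup of order d is generated by each of its φ(d) elements of order d, so the cyclic subgroups of order d number (#elements of order d)/φ(d).
Cyclic subgroups by order — order 1: 1; order 2: 3; order 4: 2; order 5: 1; order 10: 3; order 20: 2.
Total: 12.

12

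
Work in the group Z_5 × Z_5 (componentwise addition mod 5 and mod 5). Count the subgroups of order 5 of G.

6

|G| = 25 and 5 | 25, so subgroups of order 5 are possible by Lagrange.
The subgroups of order 5 are: {(0,0), (0,1), (0,2), (0,3), (0,4)}; {(0,0), (1,0), (2,0), (3,0), (4,0)}; {(0,0), (1,1), (2,2), (3,3), (4,4)}; {(0,0), (1,2), (2,4), (3,1), (4,3)}; … (6 in all).
So G has 6 subgroups of order 5.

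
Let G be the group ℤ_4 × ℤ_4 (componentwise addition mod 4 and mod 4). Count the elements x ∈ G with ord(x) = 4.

An element (a,b) has order lcm(ord(a), ord(b)); count pairs with lcm equal to 4.
Enumerating gives 12 such elements.

12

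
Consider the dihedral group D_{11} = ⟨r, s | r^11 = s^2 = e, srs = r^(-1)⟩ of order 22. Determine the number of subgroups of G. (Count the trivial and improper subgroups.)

14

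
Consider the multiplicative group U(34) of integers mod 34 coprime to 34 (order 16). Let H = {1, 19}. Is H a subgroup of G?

No

19 ∈ H but its inverse 9 ∉ H, so H is not a subgroup.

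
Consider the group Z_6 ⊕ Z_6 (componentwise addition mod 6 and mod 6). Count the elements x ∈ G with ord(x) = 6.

24

An element (a,b) has order lcm(ord(a), ord(b)); count pairs with lcm equal to 6.
Enumerating gives 24 such elements.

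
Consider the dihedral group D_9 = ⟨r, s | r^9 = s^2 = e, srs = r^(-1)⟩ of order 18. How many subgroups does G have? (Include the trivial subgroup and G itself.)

|G| = 18, so by Lagrange every subgroup order divides 18. Divisors: 1, 2, 3, 6, 9, 18.
Subgroups by order — order 1: 1; order 2: 9; order 3: 1; order 6: 3; order 9: 1; order 18: 1.
Total: 1 + 9 + 1 + 3 + 1 + 1 = 16.

16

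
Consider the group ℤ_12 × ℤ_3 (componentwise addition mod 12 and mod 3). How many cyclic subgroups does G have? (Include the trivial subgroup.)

15

Each element a generates a cyclic subgroup ⟨a⟩; distinct elements may generate the same one (a cyclic group of order d has φ(d) generators).
Cyclic subgroups by order — order 1: 1; order 2: 1; order 3: 4; order 4: 1; order 6: 4; order 12: 4.
Total: 15.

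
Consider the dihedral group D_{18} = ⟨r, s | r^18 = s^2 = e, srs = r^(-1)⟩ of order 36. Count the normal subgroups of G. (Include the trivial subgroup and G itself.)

9

G has 45 subgroups. Checking conjugation-invariance by order — order 1: 1/1 normal; order 2: 1/19 normal; order 3: 1/1 normal; order 4: 0/9 normal; order 6: 1/7 normal; order 9: 1/1 normal; order 12: 0/3 normal; order 18: 3/3 normal; order 36: 1/1 normal.
Total normal subgroups: 9.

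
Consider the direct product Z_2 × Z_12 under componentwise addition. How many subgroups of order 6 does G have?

|G| = 24 and 6 | 24, so subgroups of order 6 are possible by Lagrange.
The subgroups of order 6 are: {(0,0), (0,2), (0,4), (0,6), (0,8), (0,10)}; {(0,0), (0,4), (0,8), (1,0), (1,4), (1,8)}; {(0,0), (0,4), (0,8), (1,2), (1,6), (1,10)}.
So G has 3 subgroups of order 6.

3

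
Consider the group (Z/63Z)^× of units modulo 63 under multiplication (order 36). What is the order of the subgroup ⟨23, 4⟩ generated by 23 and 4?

18

|⟨23⟩| = 6 and |⟨4⟩| = 3, so |H| is a multiple of lcm(6, 3) = 6 and divides |G| = 36.
Closing under the operation: H = {1, 2, 4, 8, 11, 16, 22, 23, 25, 29, 32, 37, 43, 44, 46, 50, 53, 58}, so |H| = 18.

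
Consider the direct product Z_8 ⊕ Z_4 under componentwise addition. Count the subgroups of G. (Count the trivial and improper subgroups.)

22

|G| = 32, so by Lagrange every subgroup order divides 32. Divisors: 1, 2, 4, 8, 16, 32.
Subgroups by order — order 1: 1; order 2: 3; order 4: 7; order 8: 7; order 16: 3; order 32: 1.
Total: 1 + 3 + 7 + 7 + 3 + 1 = 22.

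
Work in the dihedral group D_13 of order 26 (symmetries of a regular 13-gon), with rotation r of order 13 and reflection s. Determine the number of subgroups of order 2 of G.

13

|G| = 26 and 2 | 26, so subgroups of order 2 are possible by Lagrange.
The subgroups of order 2 are: {e, r^10s}; {e, r^11s}; {e, r^12s}; {e, r^2s}; … (13 in all).
So G has 13 subgroups of order 2.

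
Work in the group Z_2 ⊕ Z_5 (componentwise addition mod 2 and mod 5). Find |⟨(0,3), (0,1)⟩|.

|⟨(0,3)⟩| = 5 and |⟨(0,1)⟩| = 5, so |H| is a multiple of lcm(5, 5) = 5 and divides |G| = 10.
Closing under the operation: H = {(0,0), (0,1), (0,2), (0,3), (0,4)}, so |H| = 5.

5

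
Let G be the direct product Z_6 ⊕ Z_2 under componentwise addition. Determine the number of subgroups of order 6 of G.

3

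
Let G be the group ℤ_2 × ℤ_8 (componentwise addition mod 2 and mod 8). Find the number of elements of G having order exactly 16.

An element (a,b) has order lcm(ord(a), ord(b)); count pairs with lcm equal to 16.
Enumerating gives 0 such elements.

0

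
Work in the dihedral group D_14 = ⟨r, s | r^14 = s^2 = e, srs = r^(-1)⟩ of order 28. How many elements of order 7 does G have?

6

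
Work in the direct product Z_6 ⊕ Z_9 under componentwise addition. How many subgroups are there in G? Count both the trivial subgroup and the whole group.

20

|G| = 54, so by Lagrange every subgroup order divides 54. Divisors: 1, 2, 3, 6, 9, 18, 27, 54.
Subgroups by order — order 1: 1; order 2: 1; order 3: 4; order 6: 4; order 9: 4; order 18: 4; order 27: 1; order 54: 1.
Total: 1 + 1 + 4 + 4 + 4 + 4 + 1 + 1 = 20.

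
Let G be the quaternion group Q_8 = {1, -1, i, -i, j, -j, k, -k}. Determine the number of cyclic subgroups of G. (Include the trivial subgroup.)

5

A cyclic subgroup of order d is generated by each of its φ(d) elements of order d, so the cyclic subgroups of order d number (#elements of order d)/φ(d).
Cyclic subgroups by order — order 1: 1; order 2: 1; order 4: 3.
Total: 5.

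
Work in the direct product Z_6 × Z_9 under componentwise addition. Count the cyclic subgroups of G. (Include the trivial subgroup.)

16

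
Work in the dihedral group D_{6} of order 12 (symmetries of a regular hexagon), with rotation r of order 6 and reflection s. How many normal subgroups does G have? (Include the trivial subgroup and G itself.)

G has 16 subgroups. Checking conjugation-invariance by order — order 1: 1/1 normal; order 2: 1/7 normal; order 3: 1/1 normal; order 4: 0/3 normal; order 6: 3/3 normal; order 12: 1/1 normal.
Total normal subgroups: 7.

7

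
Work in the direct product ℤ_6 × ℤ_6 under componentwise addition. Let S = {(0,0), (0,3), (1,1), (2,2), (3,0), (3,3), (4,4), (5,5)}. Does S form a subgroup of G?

No

|S| = 8 does not divide |G| = 36, so by Lagrange S is not a subgroup.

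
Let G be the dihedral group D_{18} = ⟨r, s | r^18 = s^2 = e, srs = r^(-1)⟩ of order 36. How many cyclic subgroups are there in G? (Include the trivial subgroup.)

24

Group the elements of G by the cyclic subgroup they generate; each cyclic subgroup of order d accounts for φ(d) elements.
Cyclic subgroups by order — order 1: 1; order 2: 19; order 3: 1; order 6: 1; order 9: 1; order 18: 1.
Total: 24.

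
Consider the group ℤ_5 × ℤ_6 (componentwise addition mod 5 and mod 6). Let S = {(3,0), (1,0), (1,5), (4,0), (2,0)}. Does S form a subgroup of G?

The identity (0,0) ∉ S, so S is not a subgroup.

No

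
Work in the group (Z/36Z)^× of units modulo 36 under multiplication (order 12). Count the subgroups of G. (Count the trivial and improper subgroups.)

|G| = 12, so by Lagrange every subgroup order divides 12. Divisors: 1, 2, 3, 4, 6, 12.
Subgroups by order — order 1: 1; order 2: 3; order 3: 1; order 4: 1; order 6: 3; order 12: 1.
Total: 1 + 3 + 1 + 1 + 3 + 1 = 10.

10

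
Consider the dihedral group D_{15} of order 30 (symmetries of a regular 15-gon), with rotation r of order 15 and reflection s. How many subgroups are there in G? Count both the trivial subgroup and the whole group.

|G| = 30, so by Lagrange every subgroup order divides 30. Divisors: 1, 2, 3, 5, 6, 10, 15, 30.
Subgroups by order — order 1: 1; order 2: 15; order 3: 1; order 5: 1; order 6: 5; order 10: 3; order 15: 1; order 30: 1.
Total: 1 + 15 + 1 + 1 + 5 + 3 + 1 + 1 = 28.

28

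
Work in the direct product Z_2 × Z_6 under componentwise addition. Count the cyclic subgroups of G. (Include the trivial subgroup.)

Each element a generates a cyclic subgroup ⟨a⟩; distinct elements may generate the same one (a cyclic group of order d has φ(d) generators).
Cyclic subgroups by order — order 1: 1; order 2: 3; order 3: 1; order 6: 3.
Total: 8.

8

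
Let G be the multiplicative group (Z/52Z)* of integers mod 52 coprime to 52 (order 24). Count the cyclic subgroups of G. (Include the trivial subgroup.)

12

A cyclic subgroup of order d is generated by each of its φ(d) elements of order d, so the cyclic subgroups of order d number (#elements of order d)/φ(d).
Cyclic subgroups by order — order 1: 1; order 2: 3; order 3: 1; order 4: 2; order 6: 3; order 12: 2.
Total: 12.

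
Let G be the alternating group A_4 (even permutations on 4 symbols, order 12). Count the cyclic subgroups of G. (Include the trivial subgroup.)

8

Group the elements of G by the cyclic subgroup they generate; each cyclic subgroup of order d accounts for φ(d) elements.
Cyclic subgroups by order — order 1: 1; order 2: 3; order 3: 4.
Total: 8.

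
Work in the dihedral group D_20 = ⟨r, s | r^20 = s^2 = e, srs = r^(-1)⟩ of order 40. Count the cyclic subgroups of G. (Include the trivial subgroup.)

26

A cyclic subgroup of order d is generated by each of its φ(d) elements of order d, so the cyclic subgroups of order d number (#elements of order d)/φ(d).
Cyclic subgroups by order — order 1: 1; order 2: 21; order 4: 1; order 5: 1; order 10: 1; order 20: 1.
Total: 26.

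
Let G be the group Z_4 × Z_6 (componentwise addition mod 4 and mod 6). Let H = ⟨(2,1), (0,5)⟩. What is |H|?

12

|⟨(2,1)⟩| = 6 and |⟨(0,5)⟩| = 6, so |H| is a multiple of lcm(6, 6) = 6 and divides |G| = 24.
Closing under the operation: H = {(0,0), (0,1), (0,2), (0,3), (0,4), (0,5), (2,0), (2,1), (2,2), (2,3), (2,4), (2,5)}, so |H| = 12.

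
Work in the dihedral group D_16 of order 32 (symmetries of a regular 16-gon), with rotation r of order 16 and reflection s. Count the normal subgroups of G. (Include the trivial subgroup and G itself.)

G has 36 subgroups. Checking conjugation-invariance by order — order 1: 1/1 normal; order 2: 1/17 normal; order 4: 1/9 normal; order 8: 1/5 normal; order 16: 3/3 normal; order 32: 1/1 normal.
Total normal subgroups: 8.

8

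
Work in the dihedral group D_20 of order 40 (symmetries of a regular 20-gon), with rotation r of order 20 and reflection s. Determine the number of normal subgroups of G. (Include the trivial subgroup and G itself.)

G has 48 subgroups. Checking conjugation-invariance by order — order 1: 1/1 normal; order 2: 1/21 normal; order 4: 1/11 normal; order 5: 1/1 normal; order 8: 0/5 normal; order 10: 1/5 normal; order 20: 3/3 normal; order 40: 1/1 normal.
Total normal subgroups: 9.

9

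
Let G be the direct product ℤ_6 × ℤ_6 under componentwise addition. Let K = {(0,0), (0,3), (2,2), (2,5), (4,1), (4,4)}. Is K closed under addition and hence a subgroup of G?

|K| = 6 divides |G| = 36, consistent with Lagrange.
K contains the identity, every element's inverse is in K, and K is closed under +: it is a subgroup.
In fact K = ⟨(2,5)⟩.

Yes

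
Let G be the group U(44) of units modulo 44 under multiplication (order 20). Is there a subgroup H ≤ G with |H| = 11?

No

11 does not divide |G| = 20, so by Lagrange no subgroup of order 11 exists.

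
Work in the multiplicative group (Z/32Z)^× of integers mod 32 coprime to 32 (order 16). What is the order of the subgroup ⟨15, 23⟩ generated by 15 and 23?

8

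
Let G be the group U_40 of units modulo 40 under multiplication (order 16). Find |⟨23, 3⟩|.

8

|⟨23⟩| = 4 and |⟨3⟩| = 4, so |H| is a multiple of lcm(4, 4) = 4 and divides |G| = 16.
Closing under the operation: H = {1, 3, 7, 9, 21, 23, 27, 29}, so |H| = 8.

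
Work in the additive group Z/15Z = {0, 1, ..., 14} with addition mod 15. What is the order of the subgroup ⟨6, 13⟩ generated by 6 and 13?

|⟨6⟩| = 5 and |⟨13⟩| = 15, so |H| is a multiple of lcm(5, 15) = 15 and divides |G| = 15.
Closing {6, 13} under the group operation gives all of G, so |H| = 15.

15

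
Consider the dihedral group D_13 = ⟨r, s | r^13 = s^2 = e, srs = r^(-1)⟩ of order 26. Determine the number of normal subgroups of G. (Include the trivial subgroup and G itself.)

3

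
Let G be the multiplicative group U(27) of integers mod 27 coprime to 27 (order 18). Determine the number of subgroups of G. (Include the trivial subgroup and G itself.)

6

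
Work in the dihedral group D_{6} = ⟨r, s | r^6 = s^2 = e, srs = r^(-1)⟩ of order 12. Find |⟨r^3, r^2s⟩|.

4

|⟨r^3⟩| = 2 and |⟨r^2s⟩| = 2, so |H| is a multiple of lcm(2, 2) = 2 and divides |G| = 12.
Closing under the operation: H = {e, r^3, r^2s, r^5s}, so |H| = 4.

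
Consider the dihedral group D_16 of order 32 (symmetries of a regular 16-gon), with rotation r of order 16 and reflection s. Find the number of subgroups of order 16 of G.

|G| = 32 and 16 | 32, so subgroups of order 16 are possible by Lagrange.
The subgroups of order 16 are: {e, r, r^2, r^3, r^4, r^5, r^6, r^7, r^8, r^9, r^10, r^11, r^12, r^13, r^14, r^15}; {e, r^2, r^4, r^6, r^8, r^10, r^12, r^14, s, r^2s, r^4s, r^6s, r^8s, r^10s, r^12s, r^14s}; {e, r^2, r^4, r^6, r^8, r^10, r^12, r^14, rs, r^3s, r^5s, r^7s, r^9s, r^11s, r^13s, r^15s}.
So G has 3 subgroups of order 16.

3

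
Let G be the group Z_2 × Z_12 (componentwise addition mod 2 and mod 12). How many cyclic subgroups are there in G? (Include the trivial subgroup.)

12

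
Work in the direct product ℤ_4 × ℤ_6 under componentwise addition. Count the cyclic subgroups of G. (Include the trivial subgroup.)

12

A cyclic subgroup of order d is generated by each of its φ(d) elements of order d, so the cyclic subgroups of order d number (#elements of order d)/φ(d).
Cyclic subgroups by order — order 1: 1; order 2: 3; order 3: 1; order 4: 2; order 6: 3; order 12: 2.
Total: 12.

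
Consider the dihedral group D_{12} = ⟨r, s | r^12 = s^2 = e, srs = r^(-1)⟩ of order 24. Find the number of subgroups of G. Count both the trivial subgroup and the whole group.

|G| = 24, so by Lagrange every subgroup order divides 24. Divisors: 1, 2, 3, 4, 6, 8, 12, 24.
Subgroups by order — order 1: 1; order 2: 13; order 3: 1; order 4: 7; order 6: 5; order 8: 3; order 12: 3; order 24: 1.
Total: 1 + 13 + 1 + 7 + 5 + 3 + 3 + 1 = 34.

34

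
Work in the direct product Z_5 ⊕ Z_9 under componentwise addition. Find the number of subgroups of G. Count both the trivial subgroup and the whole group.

6

|G| = 45, so by Lagrange every subgroup order divides 45. Divisors: 1, 3, 5, 9, 15, 45.
Subgroups by order — order 1: 1; order 3: 1; order 5: 1; order 9: 1; order 15: 1; order 45: 1.
Total: 1 + 1 + 1 + 1 + 1 + 1 = 6.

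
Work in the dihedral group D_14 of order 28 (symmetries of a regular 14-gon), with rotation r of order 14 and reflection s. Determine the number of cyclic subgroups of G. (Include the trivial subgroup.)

18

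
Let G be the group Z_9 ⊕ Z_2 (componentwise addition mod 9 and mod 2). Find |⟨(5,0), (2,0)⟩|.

|⟨(5,0)⟩| = 9 and |⟨(2,0)⟩| = 9, so |H| is a multiple of lcm(9, 9) = 9 and divides |G| = 18.
Closing under the operation: H = {(0,0), (1,0), (2,0), (3,0), (4,0), (5,0), (6,0), (7,0), (8,0)}, so |H| = 9.

9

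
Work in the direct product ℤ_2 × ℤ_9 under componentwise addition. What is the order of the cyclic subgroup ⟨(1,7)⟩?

The order of (1,7) in Z_2 × Z_9 is lcm(ord(1) in Z_2, ord(7) in Z_9).
ord(1) = 2 and ord(7) = 9, so |⟨(1,7)⟩| = lcm(2, 9) = 18.

18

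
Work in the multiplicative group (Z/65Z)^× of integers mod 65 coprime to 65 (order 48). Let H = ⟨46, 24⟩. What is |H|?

|⟨46⟩| = 12 and |⟨24⟩| = 12, so |H| is a multiple of lcm(12, 12) = 12 and divides |G| = 48.
Closing under the operation: H = {1, 4, 6, 9, 11, 14, 16, 19, 21, 24, 29, 31, 34, 36, 41, 44, 46, 49, 51, 54, 56, 59, 61, 64}, so |H| = 24.

24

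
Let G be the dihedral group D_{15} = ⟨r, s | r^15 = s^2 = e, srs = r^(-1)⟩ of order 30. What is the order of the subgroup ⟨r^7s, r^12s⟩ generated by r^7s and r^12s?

|⟨r^7s⟩| = 2 and |⟨r^12s⟩| = 2, so |H| is a multiple of lcm(2, 2) = 2 and divides |G| = 30.
Closing under the operation: H = {e, r^5, r^10, r^2s, r^7s, r^12s}, so |H| = 6.

6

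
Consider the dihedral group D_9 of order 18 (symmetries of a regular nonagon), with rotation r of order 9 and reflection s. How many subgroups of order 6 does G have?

3

|G| = 18 and 6 | 18, so subgroups of order 6 are possible by Lagrange.
The subgroups of order 6 are: {e, r^3, r^6, r^2s, r^5s, r^8s}; {e, r^3, r^6, s, r^3s, r^6s}; {e, r^3, r^6, rs, r^4s, r^7s}.
So G has 3 subgroups of order 6.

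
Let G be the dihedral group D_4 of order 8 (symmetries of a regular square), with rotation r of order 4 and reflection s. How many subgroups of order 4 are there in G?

3

|G| = 8 and 4 | 8, so subgroups of order 4 are possible by Lagrange.
The subgroups of order 4 are: {e, r, r^2, r^3}; {e, r^2, s, r^2s}; {e, r^2, rs, r^3s}.
So G has 3 subgroups of order 4.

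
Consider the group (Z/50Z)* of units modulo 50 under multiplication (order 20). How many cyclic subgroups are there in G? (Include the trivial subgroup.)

6

A cyclic subgroup of order d is generated by each of its φ(d) elements of order d, so the cyclic subgroups of order d number (#elements of order d)/φ(d).
Cyclic subgroups by order — order 1: 1; order 2: 1; order 4: 1; order 5: 1; order 10: 1; order 20: 1.
Total: 6.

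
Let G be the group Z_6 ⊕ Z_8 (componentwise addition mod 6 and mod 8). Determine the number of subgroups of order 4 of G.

|G| = 48 and 4 | 48, so subgroups of order 4 are possible by Lagrange.
The subgroups of order 4 are: {(0,0), (0,2), (0,4), (0,6)}; {(0,0), (0,4), (3,0), (3,4)}; {(0,0), (0,4), (3,2), (3,6)}.
So G has 3 subgroups of order 4.

3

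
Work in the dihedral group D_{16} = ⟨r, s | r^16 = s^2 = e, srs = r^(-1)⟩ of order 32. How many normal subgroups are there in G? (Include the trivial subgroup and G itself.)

8

G has 36 subgroups. Checking conjugation-invariance by order — order 1: 1/1 normal; order 2: 1/17 normal; order 4: 1/9 normal; order 8: 1/5 normal; order 16: 3/3 normal; order 32: 1/1 normal.
Total normal subgroups: 8.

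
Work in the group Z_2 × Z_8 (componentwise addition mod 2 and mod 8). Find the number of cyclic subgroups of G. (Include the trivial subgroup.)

8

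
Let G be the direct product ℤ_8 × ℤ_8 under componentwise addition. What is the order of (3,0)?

8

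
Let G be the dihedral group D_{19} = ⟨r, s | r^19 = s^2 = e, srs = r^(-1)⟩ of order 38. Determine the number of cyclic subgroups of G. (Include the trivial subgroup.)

21

Each element a generates a cyclic subgroup ⟨a⟩; distinct elements may generate the same one (a cyclic group of order d has φ(d) generators).
Cyclic subgroups by order — order 1: 1; order 2: 19; order 19: 1.
Total: 21.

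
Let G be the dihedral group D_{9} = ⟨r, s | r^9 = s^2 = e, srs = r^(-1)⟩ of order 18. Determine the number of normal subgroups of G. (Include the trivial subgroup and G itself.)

G has 16 subgroups. Checking conjugation-invariance by order — order 1: 1/1 normal; order 2: 0/9 normal; order 3: 1/1 normal; order 6: 0/3 normal; order 9: 1/1 normal; order 18: 1/1 normal.
Total normal subgroups: 4.

4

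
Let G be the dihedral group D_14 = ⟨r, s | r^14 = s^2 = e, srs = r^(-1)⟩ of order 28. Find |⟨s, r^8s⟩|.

|⟨s⟩| = 2 and |⟨r^8s⟩| = 2, so |H| is a multiple of lcm(2, 2) = 2 and divides |G| = 28.
Closing under the operation: H = {e, r^2, r^4, r^6, r^8, r^10, r^12, s, r^2s, r^4s, r^6s, r^8s, r^10s, r^12s}, so |H| = 14.

14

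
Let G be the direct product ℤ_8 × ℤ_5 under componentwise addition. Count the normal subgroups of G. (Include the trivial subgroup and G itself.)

8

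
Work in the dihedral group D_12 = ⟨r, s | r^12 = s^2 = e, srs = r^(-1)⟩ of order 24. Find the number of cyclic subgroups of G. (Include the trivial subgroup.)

Each element a generates a cyclic subgroup ⟨a⟩; distinct elements may generate the same one (a cyclic group of order d has φ(d) generators).
Cyclic subgroups by order — order 1: 1; order 2: 13; order 3: 1; order 4: 1; order 6: 1; order 12: 1.
Total: 18.

18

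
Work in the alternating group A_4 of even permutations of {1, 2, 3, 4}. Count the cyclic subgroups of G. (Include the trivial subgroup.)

Group the elements of G by the cyclic subgroup they generate; each cyclic subgroup of order d accounts for φ(d) elements.
Cyclic subgroups by order — order 1: 1; order 2: 3; order 3: 4.
Total: 8.

8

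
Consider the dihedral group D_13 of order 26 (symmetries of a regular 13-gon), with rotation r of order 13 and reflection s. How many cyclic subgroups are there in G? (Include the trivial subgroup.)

15

A cyclic subgroup of order d is generated by each of its φ(d) elements of order d, so the cyclic subgroups of order d number (#elements of order d)/φ(d).
Cyclic subgroups by order — order 1: 1; order 2: 13; order 13: 1.
Total: 15.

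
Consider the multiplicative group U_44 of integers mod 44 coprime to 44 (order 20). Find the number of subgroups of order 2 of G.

3

|G| = 20 and 2 | 20, so subgroups of order 2 are possible by Lagrange.
The subgroups of order 2 are: {1, 21}; {1, 23}; {1, 43}.
So G has 3 subgroups of order 2.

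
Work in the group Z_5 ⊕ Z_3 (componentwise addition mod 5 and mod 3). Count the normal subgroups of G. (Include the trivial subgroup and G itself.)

G is abelian, so every subgroup is normal.
G has 4 subgroups in total, hence 4 normal subgroups.

4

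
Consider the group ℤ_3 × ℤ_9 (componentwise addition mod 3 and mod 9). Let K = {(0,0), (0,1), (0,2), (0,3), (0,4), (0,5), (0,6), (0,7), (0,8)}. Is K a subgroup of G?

|K| = 9 divides |G| = 27, consistent with Lagrange.
K contains the identity, every element's inverse is in K, and K is closed under +: it is a subgroup.
In fact K = ⟨(0,1)⟩.

Yes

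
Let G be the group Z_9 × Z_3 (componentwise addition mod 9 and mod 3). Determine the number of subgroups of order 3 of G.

4

|G| = 27 and 3 | 27, so subgroups of order 3 are possible by Lagrange.
The subgroups of order 3 are: {(0,0), (0,1), (0,2)}; {(0,0), (3,0), (6,0)}; {(0,0), (3,1), (6,2)}; {(0,0), (3,2), (6,1)}.
So G has 4 subgroups of order 3.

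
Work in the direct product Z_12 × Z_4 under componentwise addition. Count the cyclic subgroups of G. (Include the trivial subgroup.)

A cyclic subgroup of order d is generated by each of its φ(d) elements of order d, so the cyclic subgroups of order d number (#elements of order d)/φ(d).
Cyclic subgroups by order — order 1: 1; order 2: 3; order 3: 1; order 4: 6; order 6: 3; order 12: 6.
Total: 20.

20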